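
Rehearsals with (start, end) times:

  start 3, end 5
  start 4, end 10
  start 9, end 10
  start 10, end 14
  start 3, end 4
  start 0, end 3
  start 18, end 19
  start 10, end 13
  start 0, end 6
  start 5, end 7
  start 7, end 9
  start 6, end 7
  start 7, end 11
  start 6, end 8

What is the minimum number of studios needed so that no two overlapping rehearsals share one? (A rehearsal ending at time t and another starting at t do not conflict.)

Count concurrent intervals with a sweep; the peak is the room count.
Events (time:±→running): 0:+→1 0:+→2 3:-→1 3:+→2 3:+→3 4:-→2 4:+→3 5:-→2 5:+→3 6:-→2 6:+→3 6:+→4 … peak 4.

4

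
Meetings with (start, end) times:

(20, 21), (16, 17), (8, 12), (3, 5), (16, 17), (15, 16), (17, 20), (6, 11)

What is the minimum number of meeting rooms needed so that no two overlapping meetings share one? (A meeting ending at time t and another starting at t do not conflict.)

2

Count concurrent intervals with a sweep; the peak is the room count.
starts: [3, 6, 8, 15, 16, 16, 17, 20]
ends:   [5, 11, 12, 16, 17, 17, 20, 21]
s3→1 e5→0 s6→1 s8→2  — peak 2.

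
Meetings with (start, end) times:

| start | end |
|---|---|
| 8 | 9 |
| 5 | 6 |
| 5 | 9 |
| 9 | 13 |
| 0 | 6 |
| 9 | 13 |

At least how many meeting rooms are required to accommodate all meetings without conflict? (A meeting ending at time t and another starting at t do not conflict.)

3

The answer is the maximum number of intervals overlapping at any instant.
starts: [0, 5, 5, 8, 9, 9]
ends:   [6, 6, 9, 9, 13, 13]
s0→1 s5→2 s5→3  — peak 3.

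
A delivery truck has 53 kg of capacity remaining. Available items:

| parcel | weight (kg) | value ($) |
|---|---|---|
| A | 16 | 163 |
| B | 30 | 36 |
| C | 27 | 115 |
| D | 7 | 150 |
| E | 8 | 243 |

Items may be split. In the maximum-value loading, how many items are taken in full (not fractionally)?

Greedy by value/weight ratio, highest first.
Order: E (243/8=30.38) > D (150/7=21.43) > A (163/16=10.19) > C (115/27=4.26) > B (36/30=1.20)
Fill: take E (8 @ 243) → take D (7 @ 150) → take A (16 @ 163) → take 22/27 of C → 93.70; 53/53 used.
3 item(s) taken whole; one partial (take 22/27 of C).

3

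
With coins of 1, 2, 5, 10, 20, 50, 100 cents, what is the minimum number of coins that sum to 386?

386 − 3×100→86 − 1×50→36 − 1×20→16 − 1×10→6 − 1×5→1 − 1×1→0
Total coins = 3 + 1 + 1 + 1 + 1 + 1 = 8

8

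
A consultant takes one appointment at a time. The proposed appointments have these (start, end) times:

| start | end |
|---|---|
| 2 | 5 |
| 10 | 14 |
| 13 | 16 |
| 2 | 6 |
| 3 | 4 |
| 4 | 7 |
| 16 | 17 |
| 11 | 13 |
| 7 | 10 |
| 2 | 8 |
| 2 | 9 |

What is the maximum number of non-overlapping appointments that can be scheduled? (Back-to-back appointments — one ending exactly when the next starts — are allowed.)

Greedy by earliest finish: after sorting by end time, pick each interval compatible with the last pick.
Sorted by end: (3,4)  (2,5)  (2,6)  (4,7)  (2,8)  (2,9)  (7,10)  (11,13)  (10,14)  (13,16)  (16,17)
take (3,4); skip (2,6); take (4,7); skip (2,8); take (7,10); take (11,13); skip (10,14); take (13,16); take (16,17).
Selected 6 appointments.

6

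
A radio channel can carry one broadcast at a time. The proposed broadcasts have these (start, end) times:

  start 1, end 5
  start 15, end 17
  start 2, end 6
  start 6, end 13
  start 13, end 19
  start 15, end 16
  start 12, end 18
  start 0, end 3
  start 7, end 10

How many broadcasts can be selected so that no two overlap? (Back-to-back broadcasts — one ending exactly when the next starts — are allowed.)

3

Order by finish time; keep every interval that doesn't clash with the previous kept one.
Sorted by end: (0,3)  (1,5)  (2,6)  (7,10)  (6,13)  (15,16)  (15,17)  (12,18)  (13,19)
take (0,3); skip (1,5); take (7,10); skip (6,13); take (15,16); skip (13,19).
Selected 3 broadcasts.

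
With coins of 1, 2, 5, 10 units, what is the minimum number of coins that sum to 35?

4

Greedy: take as many of the largest coin as possible, then repeat with the remainder.
35 − 3×10→5 − 1×5→0
Total coins = 3 + 1 = 4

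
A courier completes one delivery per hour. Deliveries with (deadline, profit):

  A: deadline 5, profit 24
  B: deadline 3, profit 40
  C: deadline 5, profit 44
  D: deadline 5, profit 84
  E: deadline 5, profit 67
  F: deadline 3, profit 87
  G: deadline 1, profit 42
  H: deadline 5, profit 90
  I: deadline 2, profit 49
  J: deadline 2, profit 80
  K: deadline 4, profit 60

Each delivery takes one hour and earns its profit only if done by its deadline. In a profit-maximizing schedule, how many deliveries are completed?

5

By profit: H(d5,90), F(d3,87), D(d5,84), J(d2,80), E(d5,67), K(d4,60), I(d2,49), C(d5,44), G(d1,42), B(d3,40), A(d5,24)
H→slot 5; F→slot 3; D→slot 4; J→slot 2; E→slot 1; K skipped; I skipped; C skipped; G skipped; B skipped; A skipped.
5 of 11 scheduled.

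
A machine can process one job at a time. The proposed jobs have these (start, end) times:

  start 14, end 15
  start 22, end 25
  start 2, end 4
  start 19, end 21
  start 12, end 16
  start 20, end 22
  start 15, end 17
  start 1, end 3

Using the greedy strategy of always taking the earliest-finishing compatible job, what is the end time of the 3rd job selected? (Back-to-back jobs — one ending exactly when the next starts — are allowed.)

17

Sort by end time and greedily take each interval whose start is ≥ the last chosen end.
By end time: (1,3), (2,4), (14,15), (12,16), (15,17), (19,21), (20,22), (22,25).
Pick (1,3); next start ≥ 3 → (14,15); next start ≥ 15 → (15,17); next start ≥ 17 → (19,21); next start ≥ 21 → (22,25).
Selected: (1,3) (14,15) (15,17) (19,21) (22,25)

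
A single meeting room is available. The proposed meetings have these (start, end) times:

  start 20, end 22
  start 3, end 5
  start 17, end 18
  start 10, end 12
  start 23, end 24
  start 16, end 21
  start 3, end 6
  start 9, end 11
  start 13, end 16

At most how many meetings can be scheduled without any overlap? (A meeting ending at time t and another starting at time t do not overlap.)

By end time: (3,5), (3,6), (9,11), (10,12), (13,16), (17,18), (16,21), (20,22), (23,24).
Pick (3,5); next start ≥ 5 → (9,11); next start ≥ 11 → (13,16); next start ≥ 16 → (17,18); next start ≥ 18 → (20,22); next start ≥ 22 → (23,24).
Selected 6 meetings.

6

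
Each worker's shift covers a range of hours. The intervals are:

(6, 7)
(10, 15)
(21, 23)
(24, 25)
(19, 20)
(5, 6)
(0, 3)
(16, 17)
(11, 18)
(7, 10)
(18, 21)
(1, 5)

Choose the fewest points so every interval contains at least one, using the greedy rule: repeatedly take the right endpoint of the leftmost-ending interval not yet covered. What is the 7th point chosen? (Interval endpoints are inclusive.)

Sorted: [0,3] [1,5] [5,6] [6,7] [7,10] [10,15] [16,17] [11,18] [19,20] [18,21] [21,23] [24,25]
{[0,3],[1,5]} hit by 3; {[5,6],[6,7]} hit by 6; {[7,10],[10,15]} hit by 10; {[16,17],[11,18]} hit by 17; {[19,20],[18,21]} hit by 20; {[21,23]} hit by 23; {[24,25]} hit by 25.
Points: 3, 6, 10, 17, 20, 23, 25 (7 total).

25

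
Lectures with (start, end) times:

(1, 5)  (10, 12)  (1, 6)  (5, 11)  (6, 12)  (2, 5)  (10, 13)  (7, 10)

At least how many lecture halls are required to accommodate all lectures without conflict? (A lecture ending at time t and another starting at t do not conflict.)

Events (time:±→running): 1:+→1 1:+→2 2:+→3 5:-→2 5:-→1 5:+→2 6:-→1 6:+→2 7:+→3 10:-→2 10:+→3 10:+→4 … peak 4.

4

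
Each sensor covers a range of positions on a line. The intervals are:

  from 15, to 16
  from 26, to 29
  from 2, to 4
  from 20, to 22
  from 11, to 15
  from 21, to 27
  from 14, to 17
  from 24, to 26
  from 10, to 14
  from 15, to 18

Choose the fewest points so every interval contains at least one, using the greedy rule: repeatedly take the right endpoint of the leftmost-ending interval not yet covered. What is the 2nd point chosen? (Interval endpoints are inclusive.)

Process intervals by earliest right end; each time one isn't hit yet, stab at its right endpoint.
Sorted: [2,4] [10,14] [11,15] [15,16] [14,17] [15,18] [20,22] [24,26] [21,27] [26,29]
{[2,4]} hit by 4; {[10,14],[11,15]} hit by 14; {[15,16],[14,17],[15,18]} hit by 16; {[20,22]} hit by 22; {[24,26],[21,27],[26,29]} hit by 26.
Points: 4, 14, 16, 22, 26 (5 total).

14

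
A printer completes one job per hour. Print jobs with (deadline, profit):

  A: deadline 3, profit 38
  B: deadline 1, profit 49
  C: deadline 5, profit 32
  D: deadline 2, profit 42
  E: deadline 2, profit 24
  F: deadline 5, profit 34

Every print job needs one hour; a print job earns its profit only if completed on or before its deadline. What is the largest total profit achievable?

Take jobs in profit order; each goes to the latest open slot no later than its deadline.
By profit: B(d1,49), D(d2,42), A(d3,38), F(d5,34), C(d5,32), E(d2,24)
B→slot 1; D→slot 2; A→slot 3; F→slot 5; C→slot 4; E skipped.
Profit = 49 + 42 + 38 + 32 + 34 = 195

195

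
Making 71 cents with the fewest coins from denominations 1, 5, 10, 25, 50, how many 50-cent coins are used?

1

71 − 1×50→21 − 2×10→1 − 1×1→0
Count of 50: 1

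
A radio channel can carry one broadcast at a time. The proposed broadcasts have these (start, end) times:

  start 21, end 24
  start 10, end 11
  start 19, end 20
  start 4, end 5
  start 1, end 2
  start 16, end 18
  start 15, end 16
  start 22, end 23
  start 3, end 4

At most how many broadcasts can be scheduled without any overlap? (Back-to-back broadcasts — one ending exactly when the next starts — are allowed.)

8

By end time: (1,2), (3,4), (4,5), (10,11), (15,16), (16,18), (19,20), (22,23), (21,24).
Pick (1,2); next start ≥ 2 → (3,4); next start ≥ 4 → (4,5); next start ≥ 5 → (10,11); next start ≥ 11 → (15,16); next start ≥ 16 → (16,18); next start ≥ 18 → (19,20); next start ≥ 20 → (22,23).
Selected 8 broadcasts.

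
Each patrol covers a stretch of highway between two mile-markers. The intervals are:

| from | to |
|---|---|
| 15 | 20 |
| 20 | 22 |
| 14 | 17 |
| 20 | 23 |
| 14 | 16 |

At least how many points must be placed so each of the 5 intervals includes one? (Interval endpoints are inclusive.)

Process intervals by earliest right end; each time one isn't hit yet, stab at its right endpoint.
Sorted: [14,16] [14,17] [15,20] [20,22] [20,23]
{[14,16],[14,17],[15,20]} hit by 16; {[20,22],[20,23]} hit by 22.
Points: 16, 22 (2 total).

2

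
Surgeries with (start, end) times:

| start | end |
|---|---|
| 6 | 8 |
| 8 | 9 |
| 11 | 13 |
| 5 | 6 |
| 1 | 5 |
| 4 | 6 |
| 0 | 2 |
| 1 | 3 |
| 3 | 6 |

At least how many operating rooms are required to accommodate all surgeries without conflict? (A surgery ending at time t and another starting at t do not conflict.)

3

The answer is the maximum number of intervals overlapping at any instant.
Events (time:±→running): 0:+→1 1:+→2 1:+→3 … peak 3.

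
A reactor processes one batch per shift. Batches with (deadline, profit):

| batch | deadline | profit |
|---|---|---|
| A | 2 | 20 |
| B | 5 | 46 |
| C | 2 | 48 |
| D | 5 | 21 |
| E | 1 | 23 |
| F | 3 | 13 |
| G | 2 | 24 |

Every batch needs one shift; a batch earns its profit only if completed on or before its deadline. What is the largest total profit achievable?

Sort by profit descending; place each in the latest free slot ≤ its deadline.
By profit: C(d2,48), B(d5,46), G(d2,24), E(d1,23), D(d5,21), A(d2,20), F(d3,13)
C→slot 2; B→slot 5; G→slot 1; E skipped; D→slot 4; A skipped; F→slot 3.
Profit = 24 + 48 + 13 + 21 + 46 = 152

152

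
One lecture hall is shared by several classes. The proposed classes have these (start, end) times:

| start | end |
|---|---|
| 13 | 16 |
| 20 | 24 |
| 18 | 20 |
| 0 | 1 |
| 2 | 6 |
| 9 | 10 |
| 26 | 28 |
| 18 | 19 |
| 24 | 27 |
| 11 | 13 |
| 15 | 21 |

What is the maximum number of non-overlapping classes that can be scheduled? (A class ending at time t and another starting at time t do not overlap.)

Greedy by earliest finish: after sorting by end time, pick each interval compatible with the last pick.
Sorted by end: (0,1)  (2,6)  (9,10)  (11,13)  (13,16)  (18,19)  (18,20)  (15,21)  (20,24)  (24,27)  (26,28)
take (0,1); take (2,6); take (9,10); take (11,13); take (13,16); take (18,19); skip (15,21); take (20,24); take (24,27).
Selected 8 classes.

8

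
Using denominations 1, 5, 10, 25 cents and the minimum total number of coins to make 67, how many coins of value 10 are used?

1

Greedy: take as many of the largest coin as possible, then repeat with the remainder.
67 − 2×25→17 − 1×10→7 − 1×5→2 − 2×1→0
Count of 10: 1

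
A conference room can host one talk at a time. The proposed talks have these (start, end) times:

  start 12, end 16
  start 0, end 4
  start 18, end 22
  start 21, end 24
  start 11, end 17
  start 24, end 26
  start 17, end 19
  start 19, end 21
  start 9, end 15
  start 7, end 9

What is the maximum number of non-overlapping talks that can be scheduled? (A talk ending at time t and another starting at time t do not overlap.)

Sorted by end: (0,4)  (7,9)  (9,15)  (12,16)  (11,17)  (17,19)  (19,21)  (18,22)  (21,24)  (24,26)
take (0,4); take (7,9); take (9,15); skip (12,16); take (17,19); take (19,21); take (21,24); take (24,26).
Selected 7 talks.

7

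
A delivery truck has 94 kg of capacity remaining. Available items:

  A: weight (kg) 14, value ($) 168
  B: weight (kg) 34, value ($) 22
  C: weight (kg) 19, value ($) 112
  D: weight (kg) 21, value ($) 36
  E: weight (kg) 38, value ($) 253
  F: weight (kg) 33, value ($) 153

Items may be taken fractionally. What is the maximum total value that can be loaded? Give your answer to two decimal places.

639.64

Sort by value per unit weight and fill in that order.
Order: A (168/14=12.00) > E (253/38=6.66) > C (112/19=5.89) > F (153/33=4.64) > D (36/21=1.71) > B (22/34=0.65)
Fill: take A (14 @ 168) → take E (38 @ 253) → take C (19 @ 112) → take 23/33 of F → 106.64; 94/94 used.
Total value = 639.64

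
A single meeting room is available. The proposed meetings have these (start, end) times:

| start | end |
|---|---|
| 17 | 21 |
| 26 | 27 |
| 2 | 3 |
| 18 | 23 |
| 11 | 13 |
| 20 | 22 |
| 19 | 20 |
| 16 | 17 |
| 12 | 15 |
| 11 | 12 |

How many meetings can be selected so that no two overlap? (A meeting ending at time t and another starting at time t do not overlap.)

Sort by end time and greedily take each interval whose start is ≥ the last chosen end.
Sorted by end: (2,3)  (11,12)  (11,13)  (12,15)  (16,17)  (19,20)  (17,21)  (20,22)  (18,23)  (26,27)
take (2,3); take (11,12); take (12,15); take (16,17); take (19,20); take (20,22); take (26,27).
Selected 7 meetings.

7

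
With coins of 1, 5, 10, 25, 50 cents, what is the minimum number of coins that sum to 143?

8

Use the largest denomination that fits, subtract, and repeat.
143 − 2×50→43 − 1×25→18 − 1×10→8 − 1×5→3 − 3×1→0
Total coins = 2 + 1 + 1 + 1 + 3 = 8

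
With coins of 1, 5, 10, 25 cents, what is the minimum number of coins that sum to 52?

4

52 = 2×25 + 2×1
Total coins = 2 + 2 = 4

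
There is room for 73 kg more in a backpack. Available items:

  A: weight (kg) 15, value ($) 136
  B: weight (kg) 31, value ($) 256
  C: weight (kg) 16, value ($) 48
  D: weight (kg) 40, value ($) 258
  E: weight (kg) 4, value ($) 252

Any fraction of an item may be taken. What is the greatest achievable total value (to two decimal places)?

792.35

Greedy by value/weight ratio, highest first.
Ratios (sorted): E 63.00, A 9.07, B 8.26, D 6.45, C 3.00
take E (4 @ 252); take A (15 @ 136); take B (31 @ 256); take 23/40 of D → 148.35. Capacity used 73/73.
Total value = 792.35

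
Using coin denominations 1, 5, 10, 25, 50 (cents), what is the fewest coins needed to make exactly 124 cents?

124 = 2×50 + 2×10 + 4×1
Total coins = 2 + 2 + 4 = 8

8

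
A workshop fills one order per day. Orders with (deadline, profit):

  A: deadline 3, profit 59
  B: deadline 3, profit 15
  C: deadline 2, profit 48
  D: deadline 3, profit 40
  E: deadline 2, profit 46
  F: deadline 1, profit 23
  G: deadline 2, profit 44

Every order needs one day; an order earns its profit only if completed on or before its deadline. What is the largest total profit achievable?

By profit: A(d3,59), C(d2,48), E(d2,46), G(d2,44), D(d3,40), F(d1,23), B(d3,15)
A→slot 3; C→slot 2; E→slot 1; G skipped; D skipped; F skipped; B skipped.
Profit = 46 + 48 + 59 = 153

153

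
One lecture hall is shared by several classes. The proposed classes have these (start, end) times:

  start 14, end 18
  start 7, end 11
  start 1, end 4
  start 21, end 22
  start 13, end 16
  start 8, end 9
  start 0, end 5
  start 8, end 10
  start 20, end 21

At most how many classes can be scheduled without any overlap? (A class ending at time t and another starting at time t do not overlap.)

Greedy by earliest finish: after sorting by end time, pick each interval compatible with the last pick.
By end time: (1,4), (0,5), (8,9), (8,10), (7,11), (13,16), (14,18), (20,21), (21,22).
Pick (1,4); next start ≥ 4 → (8,9); next start ≥ 9 → (13,16); next start ≥ 16 → (20,21); next start ≥ 21 → (21,22).
Selected 5 classes.

5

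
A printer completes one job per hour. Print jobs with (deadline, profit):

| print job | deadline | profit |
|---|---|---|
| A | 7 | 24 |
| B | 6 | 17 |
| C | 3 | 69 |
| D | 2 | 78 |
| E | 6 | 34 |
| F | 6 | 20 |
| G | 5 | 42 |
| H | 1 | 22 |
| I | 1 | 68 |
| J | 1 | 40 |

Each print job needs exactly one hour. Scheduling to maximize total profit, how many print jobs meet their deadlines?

Take jobs in profit order; each goes to the latest open slot no later than its deadline.
By profit: D(d2,78), C(d3,69), I(d1,68), G(d5,42), J(d1,40), E(d6,34), A(d7,24), H(d1,22), F(d6,20), B(d6,17)
D→slot 2; C→slot 3; I→slot 1; G→slot 5; J skipped; E→slot 6; A→slot 7; H skipped; F→slot 4; B skipped.
7 of 10 scheduled.

7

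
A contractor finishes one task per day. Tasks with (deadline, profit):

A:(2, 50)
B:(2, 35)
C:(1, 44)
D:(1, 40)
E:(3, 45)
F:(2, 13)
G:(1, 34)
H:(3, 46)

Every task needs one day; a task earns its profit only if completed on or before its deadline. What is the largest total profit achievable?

141

Take jobs in profit order; each goes to the latest open slot no later than its deadline.
Profit order: A=50 H=46 E=45 C=44 D=40 B=35 G=34 F=13
Assign: A→slot 2, H→slot 3, E→slot 1, C skipped, D skipped, B skipped, G skipped, F skipped.
Slots: [1:E] [2:A] [3:H]
Profit = 45 + 50 + 46 = 141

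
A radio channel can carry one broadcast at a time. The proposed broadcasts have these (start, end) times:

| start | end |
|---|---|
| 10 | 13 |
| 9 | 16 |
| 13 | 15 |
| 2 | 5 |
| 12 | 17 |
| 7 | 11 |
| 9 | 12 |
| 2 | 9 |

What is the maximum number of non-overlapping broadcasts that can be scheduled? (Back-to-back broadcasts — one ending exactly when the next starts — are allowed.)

3

Sorted by end: (2,5)  (2,9)  (7,11)  (9,12)  (10,13)  (13,15)  (9,16)  (12,17)
take (2,5); take (7,11); skip (10,13); take (13,15); skip (12,17).
Selected 3 broadcasts.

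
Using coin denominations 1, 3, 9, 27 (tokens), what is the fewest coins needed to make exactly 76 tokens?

6

Use the largest denomination that fits, subtract, and repeat.
76 − 2×27→22 − 2×9→4 − 1×3→1 − 1×1→0
Total coins = 2 + 2 + 1 + 1 = 6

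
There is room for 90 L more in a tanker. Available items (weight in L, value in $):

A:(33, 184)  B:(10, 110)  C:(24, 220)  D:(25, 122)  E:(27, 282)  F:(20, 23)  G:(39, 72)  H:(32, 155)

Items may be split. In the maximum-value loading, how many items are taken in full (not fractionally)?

3

Greedy by value/weight ratio, highest first.
Order: B (110/10=11.00) > E (282/27=10.44) > C (220/24=9.17) > A (184/33=5.58) > D (122/25=4.88) > H (155/32=4.84) > G (72/39=1.85) > F (23/20=1.15)
Fill: take B (10 @ 110) → take E (27 @ 282) → take C (24 @ 220) → take 29/33 of A → 161.70; 90/90 used.
3 item(s) taken whole; one partial (take 29/33 of A).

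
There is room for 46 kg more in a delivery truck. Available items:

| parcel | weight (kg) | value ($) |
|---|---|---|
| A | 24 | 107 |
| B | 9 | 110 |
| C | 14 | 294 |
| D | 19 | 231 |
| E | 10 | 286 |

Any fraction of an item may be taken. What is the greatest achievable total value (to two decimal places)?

848.05

Greedy by value/weight ratio, highest first.
Ratios (sorted): E 28.60, C 21.00, B 12.22, D 12.16, A 4.46
take E (10 @ 286); take C (14 @ 294); take B (9 @ 110); take 13/19 of D → 158.05. Capacity used 46/46.
Total value = 848.05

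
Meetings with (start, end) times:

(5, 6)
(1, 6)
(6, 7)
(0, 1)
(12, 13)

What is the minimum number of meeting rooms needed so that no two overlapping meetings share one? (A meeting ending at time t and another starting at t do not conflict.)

starts: [0, 1, 5, 6, 12]
ends:   [1, 6, 6, 7, 13]
s0→1 e1→0 s1→1 s5→2  — peak 2.

2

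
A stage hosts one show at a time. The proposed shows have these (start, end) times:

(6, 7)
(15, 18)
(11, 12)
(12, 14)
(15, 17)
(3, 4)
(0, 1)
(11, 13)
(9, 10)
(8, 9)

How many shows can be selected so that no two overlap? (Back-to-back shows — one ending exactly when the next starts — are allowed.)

8

Sorted by end: (0,1)  (3,4)  (6,7)  (8,9)  (9,10)  (11,12)  (11,13)  (12,14)  (15,17)  (15,18)
take (0,1); take (3,4); take (6,7); take (8,9); take (9,10); take (11,12); skip (11,13); take (12,14); take (15,17).
Selected 8 shows.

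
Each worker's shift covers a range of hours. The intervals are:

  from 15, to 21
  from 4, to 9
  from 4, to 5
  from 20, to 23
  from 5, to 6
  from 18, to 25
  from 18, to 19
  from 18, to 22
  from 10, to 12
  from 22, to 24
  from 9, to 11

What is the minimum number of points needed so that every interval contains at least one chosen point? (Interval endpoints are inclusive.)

4

Sorted: [4,5] [5,6] [4,9] [9,11] [10,12] [18,19] [15,21] [18,22] [20,23] [22,24] [18,25]
{[4,5],[5,6],[4,9]} hit by 5; {[9,11],[10,12]} hit by 11; {[18,19],[15,21],[18,22]} hit by 19; {[20,23],[22,24],[18,25]} hit by 23.
Points: 5, 11, 19, 23 (4 total).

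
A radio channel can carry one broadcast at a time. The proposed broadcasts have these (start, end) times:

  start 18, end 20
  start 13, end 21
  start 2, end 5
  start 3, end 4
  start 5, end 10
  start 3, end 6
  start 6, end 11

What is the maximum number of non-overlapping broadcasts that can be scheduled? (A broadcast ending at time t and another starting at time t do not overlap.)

3

Sort by end time and greedily take each interval whose start is ≥ the last chosen end.
By end time: (3,4), (2,5), (3,6), (5,10), (6,11), (18,20), (13,21).
Pick (3,4); next start ≥ 4 → (5,10); next start ≥ 10 → (18,20).
Selected 3 broadcasts.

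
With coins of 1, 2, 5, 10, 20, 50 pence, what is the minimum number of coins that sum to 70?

2

Greedy: take as many of the largest coin as possible, then repeat with the remainder.
70 − 1×50→20 − 1×20→0
Total coins = 1 + 1 = 2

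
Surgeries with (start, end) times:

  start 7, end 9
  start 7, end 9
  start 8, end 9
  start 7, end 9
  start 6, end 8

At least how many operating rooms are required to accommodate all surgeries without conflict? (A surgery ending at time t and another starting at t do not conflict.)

4

Events (time:±→running): 6:+→1 7:+→2 7:+→3 7:+→4 … peak 4.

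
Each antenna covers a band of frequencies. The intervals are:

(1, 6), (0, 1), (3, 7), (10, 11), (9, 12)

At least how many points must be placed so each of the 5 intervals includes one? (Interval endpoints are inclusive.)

3

Sort by right endpoint; whenever an interval is uncovered, place a point at its right end.
By right end: [0,1]  [1,6]  [3,7]  [10,11]  [9,12]
[0,1] uncovered → point at 1; [3,7] uncovered → point at 7; [10,11] uncovered → point at 11.
Points: 1, 7, 11 (3 total).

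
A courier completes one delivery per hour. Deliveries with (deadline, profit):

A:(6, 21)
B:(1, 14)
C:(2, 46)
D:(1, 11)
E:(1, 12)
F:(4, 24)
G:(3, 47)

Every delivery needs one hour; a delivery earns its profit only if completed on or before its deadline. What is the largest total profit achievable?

By profit: G(d3,47), C(d2,46), F(d4,24), A(d6,21), B(d1,14), E(d1,12), D(d1,11)
G→slot 3; C→slot 2; F→slot 4; A→slot 6; B→slot 1; E skipped; D skipped.
Profit = 14 + 46 + 47 + 24 + 21 = 152

152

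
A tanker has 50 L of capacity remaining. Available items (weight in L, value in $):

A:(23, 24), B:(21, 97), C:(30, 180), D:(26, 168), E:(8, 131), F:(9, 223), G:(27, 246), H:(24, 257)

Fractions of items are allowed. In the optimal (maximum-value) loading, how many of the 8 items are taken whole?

Greedy by value/weight ratio, highest first.
Order: F (223/9=24.78) > E (131/8=16.38) > H (257/24=10.71) > G (246/27=9.11) > D (168/26=6.46) > C (180/30=6.00) > B (97/21=4.62) > A (24/23=1.04)
Fill: take F (9 @ 223) → take E (8 @ 131) → take H (24 @ 257) → take 9/27 of G → 82.00; 50/50 used.
3 item(s) taken whole; one partial (take 9/27 of G).

3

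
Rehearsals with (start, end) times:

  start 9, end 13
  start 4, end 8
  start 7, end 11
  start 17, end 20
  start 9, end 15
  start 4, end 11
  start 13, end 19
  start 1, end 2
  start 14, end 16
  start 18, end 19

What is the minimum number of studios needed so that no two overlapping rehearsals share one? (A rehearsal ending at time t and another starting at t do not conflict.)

4

starts: [1, 4, 4, 7, 9, 9, 13, 14, 17, 18]
ends:   [2, 8, 11, 11, 13, 15, 16, 19, 19, 20]
s1→1 e2→0 s4→1 s4→2 s7→3 e8→2 s9→3 s9→4  — peak 4.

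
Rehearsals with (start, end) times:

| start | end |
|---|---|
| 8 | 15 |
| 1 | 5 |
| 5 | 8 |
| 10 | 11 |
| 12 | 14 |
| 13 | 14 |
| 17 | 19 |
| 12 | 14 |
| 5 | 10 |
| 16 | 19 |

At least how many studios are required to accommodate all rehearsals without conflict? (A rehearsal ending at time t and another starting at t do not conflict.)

starts: [1, 5, 5, 8, 10, 12, 12, 13, 16, 17]
ends:   [5, 8, 10, 11, 14, 14, 14, 15, 19, 19]
s1→1 e5→0 s5→1 s5→2 e8→1 s8→2 e10→1 s10→2 e11→1 s12→2 s12→3 s13→4  — peak 4.

4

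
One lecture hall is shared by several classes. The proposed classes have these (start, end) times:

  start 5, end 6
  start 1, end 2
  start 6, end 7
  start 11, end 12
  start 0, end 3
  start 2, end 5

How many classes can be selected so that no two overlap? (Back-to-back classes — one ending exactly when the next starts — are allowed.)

5

By end time: (1,2), (0,3), (2,5), (5,6), (6,7), (11,12).
Pick (1,2); next start ≥ 2 → (2,5); next start ≥ 5 → (5,6); next start ≥ 6 → (6,7); next start ≥ 7 → (11,12).
Selected 5 classes.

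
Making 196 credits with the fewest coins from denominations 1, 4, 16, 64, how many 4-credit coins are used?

196 − 3×64→4 − 1×4→0
Count of 4: 1

1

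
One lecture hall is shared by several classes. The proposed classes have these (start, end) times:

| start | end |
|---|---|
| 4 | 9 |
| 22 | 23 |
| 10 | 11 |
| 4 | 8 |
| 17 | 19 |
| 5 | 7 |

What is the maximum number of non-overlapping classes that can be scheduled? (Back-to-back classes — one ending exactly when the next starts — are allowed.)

By end time: (5,7), (4,8), (4,9), (10,11), (17,19), (22,23).
Pick (5,7); next start ≥ 7 → (10,11); next start ≥ 11 → (17,19); next start ≥ 19 → (22,23).
Selected 4 classes.

4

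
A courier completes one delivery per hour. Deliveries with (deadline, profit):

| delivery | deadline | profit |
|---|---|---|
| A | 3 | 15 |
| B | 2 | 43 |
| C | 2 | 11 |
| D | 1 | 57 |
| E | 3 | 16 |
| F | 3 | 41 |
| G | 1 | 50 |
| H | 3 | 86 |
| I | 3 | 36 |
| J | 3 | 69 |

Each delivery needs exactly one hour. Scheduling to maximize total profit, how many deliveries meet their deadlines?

Profit order: H=86 J=69 D=57 G=50 B=43 F=41 I=36 E=16 A=15 C=11
Assign: H→slot 3, J→slot 2, D→slot 1, G skipped, B skipped, F skipped, I skipped, E skipped, A skipped, C skipped.
Slots: [1:D] [2:J] [3:H]
3 of 10 scheduled.

3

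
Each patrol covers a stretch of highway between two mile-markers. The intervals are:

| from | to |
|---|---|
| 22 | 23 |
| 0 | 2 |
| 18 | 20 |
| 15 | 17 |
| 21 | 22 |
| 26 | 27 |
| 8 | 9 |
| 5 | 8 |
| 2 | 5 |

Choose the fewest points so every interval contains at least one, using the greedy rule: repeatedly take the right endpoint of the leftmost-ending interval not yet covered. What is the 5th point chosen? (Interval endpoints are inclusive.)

Sorted: [0,2] [2,5] [5,8] [8,9] [15,17] [18,20] [21,22] [22,23] [26,27]
{[0,2],[2,5]} hit by 2; {[5,8],[8,9]} hit by 8; {[15,17]} hit by 17; {[18,20]} hit by 20; {[21,22],[22,23]} hit by 22; {[26,27]} hit by 27.
Points: 2, 8, 17, 20, 22, 27 (6 total).

22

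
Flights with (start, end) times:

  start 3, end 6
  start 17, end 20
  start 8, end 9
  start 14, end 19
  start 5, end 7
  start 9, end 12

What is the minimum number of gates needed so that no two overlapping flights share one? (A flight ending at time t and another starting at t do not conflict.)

2

Events (time:±→running): 3:+→1 5:+→2 … peak 2.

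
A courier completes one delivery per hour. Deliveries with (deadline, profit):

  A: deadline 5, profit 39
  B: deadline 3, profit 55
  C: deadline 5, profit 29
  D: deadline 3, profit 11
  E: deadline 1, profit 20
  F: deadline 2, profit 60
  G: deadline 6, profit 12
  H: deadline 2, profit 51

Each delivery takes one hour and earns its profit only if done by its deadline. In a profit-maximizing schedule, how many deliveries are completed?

Sort by profit descending; place each in the latest free slot ≤ its deadline.
By profit: F(d2,60), B(d3,55), H(d2,51), A(d5,39), C(d5,29), E(d1,20), G(d6,12), D(d3,11)
F→slot 2; B→slot 3; H→slot 1; A→slot 5; C→slot 4; E skipped; G→slot 6; D skipped.
6 of 8 scheduled.

6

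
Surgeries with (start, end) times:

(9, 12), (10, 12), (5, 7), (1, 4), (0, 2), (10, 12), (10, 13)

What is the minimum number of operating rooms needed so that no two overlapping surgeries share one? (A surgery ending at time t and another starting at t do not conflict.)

4

The answer is the maximum number of intervals overlapping at any instant.
Events (time:±→running): 0:+→1 1:+→2 2:-→1 4:-→0 5:+→1 7:-→0 9:+→1 10:+→2 10:+→3 10:+→4 … peak 4.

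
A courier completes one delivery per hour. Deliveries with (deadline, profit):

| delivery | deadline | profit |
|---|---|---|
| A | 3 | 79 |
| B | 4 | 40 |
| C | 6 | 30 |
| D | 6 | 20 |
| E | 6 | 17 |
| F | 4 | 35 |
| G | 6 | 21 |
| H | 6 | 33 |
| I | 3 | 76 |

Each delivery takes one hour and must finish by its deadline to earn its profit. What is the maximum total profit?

Sort by profit descending; place each in the latest free slot ≤ its deadline.
By profit: A(d3,79), I(d3,76), B(d4,40), F(d4,35), H(d6,33), C(d6,30), G(d6,21), D(d6,20), E(d6,17)
A→slot 3; I→slot 2; B→slot 4; F→slot 1; H→slot 6; C→slot 5; G skipped; D skipped; E skipped.
Profit = 35 + 76 + 79 + 40 + 30 + 33 = 293

293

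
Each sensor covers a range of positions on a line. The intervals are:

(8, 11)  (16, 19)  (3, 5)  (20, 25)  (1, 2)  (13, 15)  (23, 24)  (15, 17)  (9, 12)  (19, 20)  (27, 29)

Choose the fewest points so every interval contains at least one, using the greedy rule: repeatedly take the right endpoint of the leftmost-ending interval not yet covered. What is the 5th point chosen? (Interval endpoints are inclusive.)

Sorted: [1,2] [3,5] [8,11] [9,12] [13,15] [15,17] [16,19] [19,20] [23,24] [20,25] [27,29]
{[1,2]} hit by 2; {[3,5]} hit by 5; {[8,11],[9,12]} hit by 11; {[13,15],[15,17]} hit by 15; {[16,19],[19,20]} hit by 19; {[23,24],[20,25]} hit by 24; {[27,29]} hit by 29.
Points: 2, 5, 11, 15, 19, 24, 29 (7 total).

19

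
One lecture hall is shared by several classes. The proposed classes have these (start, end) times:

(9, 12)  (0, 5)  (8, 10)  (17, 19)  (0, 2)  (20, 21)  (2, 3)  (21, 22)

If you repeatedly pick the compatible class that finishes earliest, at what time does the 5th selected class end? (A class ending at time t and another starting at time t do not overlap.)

21

Order by finish time; keep every interval that doesn't clash with the previous kept one.
Sorted by end: (0,2)  (2,3)  (0,5)  (8,10)  (9,12)  (17,19)  (20,21)  (21,22)
take (0,2); take (2,3); take (8,10); skip (9,12); take (17,19); take (20,21); take (21,22).
Selected: (0,2) (2,3) (8,10) (17,19) (20,21) (21,22)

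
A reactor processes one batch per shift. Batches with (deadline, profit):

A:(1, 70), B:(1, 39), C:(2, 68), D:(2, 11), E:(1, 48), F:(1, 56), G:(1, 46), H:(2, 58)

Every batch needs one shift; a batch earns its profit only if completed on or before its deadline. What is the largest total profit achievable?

Take jobs in profit order; each goes to the latest open slot no later than its deadline.
Profit order: A=70 C=68 H=58 F=56 E=48 G=46 B=39 D=11
Assign: A→slot 1, C→slot 2, H skipped, F skipped, E skipped, G skipped, B skipped, D skipped.
Slots: [1:A] [2:C]
Profit = 70 + 68 = 138

138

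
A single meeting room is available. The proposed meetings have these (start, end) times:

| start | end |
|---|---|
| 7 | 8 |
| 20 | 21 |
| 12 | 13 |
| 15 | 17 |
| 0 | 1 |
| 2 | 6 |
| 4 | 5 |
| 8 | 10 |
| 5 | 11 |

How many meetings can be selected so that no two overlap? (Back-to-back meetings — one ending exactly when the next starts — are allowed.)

By end time: (0,1), (4,5), (2,6), (7,8), (8,10), (5,11), (12,13), (15,17), (20,21).
Pick (0,1); next start ≥ 1 → (4,5); next start ≥ 5 → (7,8); next start ≥ 8 → (8,10); next start ≥ 10 → (12,13); next start ≥ 13 → (15,17); next start ≥ 17 → (20,21).
Selected 7 meetings.

7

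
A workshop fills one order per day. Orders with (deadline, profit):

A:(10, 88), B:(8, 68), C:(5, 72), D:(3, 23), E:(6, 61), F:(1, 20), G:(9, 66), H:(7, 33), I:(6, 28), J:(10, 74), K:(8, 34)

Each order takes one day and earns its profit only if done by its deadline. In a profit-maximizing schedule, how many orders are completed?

Sort by profit descending; place each in the latest free slot ≤ its deadline.
Profit order: A=88 J=74 C=72 B=68 G=66 E=61 K=34 H=33 I=28 D=23 F=20
Assign: A→slot 10, J→slot 9, C→slot 5, B→slot 8, G→slot 7, E→slot 6, K→slot 4, H→slot 3, I→slot 2, D→slot 1, F skipped.
Slots: [1:D] [2:I] [3:H] [4:K] [5:C] [6:E] [7:G] [8:B] [9:J] [10:A]
10 of 11 scheduled.

10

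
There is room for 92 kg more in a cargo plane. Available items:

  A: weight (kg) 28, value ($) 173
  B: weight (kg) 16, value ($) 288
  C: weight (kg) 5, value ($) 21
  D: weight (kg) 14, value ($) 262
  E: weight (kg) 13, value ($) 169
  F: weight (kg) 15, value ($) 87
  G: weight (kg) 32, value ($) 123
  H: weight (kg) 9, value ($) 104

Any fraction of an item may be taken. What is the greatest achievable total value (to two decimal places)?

1065.60

Order: D (262/14=18.71) > B (288/16=18.00) > E (169/13=13.00) > H (104/9=11.56) > A (173/28=6.18) > F (87/15=5.80) > C (21/5=4.20) > G (123/32=3.84)
Fill: take D (14 @ 262) → take B (16 @ 288) → take E (13 @ 169) → take H (9 @ 104) → take A (28 @ 173) → take 12/15 of F → 69.60; 92/92 used.
Total value = 1065.60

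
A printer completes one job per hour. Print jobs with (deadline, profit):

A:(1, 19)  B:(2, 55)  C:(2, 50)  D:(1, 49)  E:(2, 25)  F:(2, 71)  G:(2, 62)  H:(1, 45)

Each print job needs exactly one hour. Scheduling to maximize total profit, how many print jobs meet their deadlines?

Sort by profit descending; place each in the latest free slot ≤ its deadline.
By profit: F(d2,71), G(d2,62), B(d2,55), C(d2,50), D(d1,49), H(d1,45), E(d2,25), A(d1,19)
F→slot 2; G→slot 1; B skipped; C skipped; D skipped; H skipped; E skipped; A skipped.
2 of 8 scheduled.

2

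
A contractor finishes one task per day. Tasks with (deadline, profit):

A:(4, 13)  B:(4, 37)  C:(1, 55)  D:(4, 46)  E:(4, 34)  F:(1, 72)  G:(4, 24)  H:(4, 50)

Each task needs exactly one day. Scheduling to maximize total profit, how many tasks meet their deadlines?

Profit order: F=72 C=55 H=50 D=46 B=37 E=34 G=24 A=13
Assign: F→slot 1, C skipped, H→slot 4, D→slot 3, B→slot 2, E skipped, G skipped, A skipped.
Slots: [1:F] [2:B] [3:D] [4:H]
4 of 8 scheduled.

4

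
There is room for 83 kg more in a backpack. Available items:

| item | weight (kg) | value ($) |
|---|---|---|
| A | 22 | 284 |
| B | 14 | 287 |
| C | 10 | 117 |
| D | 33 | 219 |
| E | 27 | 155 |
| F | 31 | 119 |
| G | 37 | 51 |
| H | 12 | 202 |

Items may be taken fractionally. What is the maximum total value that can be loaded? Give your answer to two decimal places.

1055.91

Ratios (sorted): B 20.50, H 16.83, A 12.91, C 11.70, D 6.64, E 5.74, F 3.84, G 1.38
take B (14 @ 287); take H (12 @ 202); take A (22 @ 284); take C (10 @ 117); take 25/33 of D → 165.91. Capacity used 83/83.
Total value = 1055.91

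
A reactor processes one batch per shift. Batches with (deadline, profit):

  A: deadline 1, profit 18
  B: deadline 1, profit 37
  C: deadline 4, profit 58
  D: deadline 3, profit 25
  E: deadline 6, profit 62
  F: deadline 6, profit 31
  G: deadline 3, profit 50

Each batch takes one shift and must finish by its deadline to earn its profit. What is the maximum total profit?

263

Sort by profit descending; place each in the latest free slot ≤ its deadline.
By profit: E(d6,62), C(d4,58), G(d3,50), B(d1,37), F(d6,31), D(d3,25), A(d1,18)
E→slot 6; C→slot 4; G→slot 3; B→slot 1; F→slot 5; D→slot 2; A skipped.
Profit = 37 + 25 + 50 + 58 + 31 + 62 = 263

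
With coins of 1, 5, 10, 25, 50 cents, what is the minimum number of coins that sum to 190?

6

190 = 3×50 + 1×25 + 1×10 + 1×5
Total coins = 3 + 1 + 1 + 1 = 6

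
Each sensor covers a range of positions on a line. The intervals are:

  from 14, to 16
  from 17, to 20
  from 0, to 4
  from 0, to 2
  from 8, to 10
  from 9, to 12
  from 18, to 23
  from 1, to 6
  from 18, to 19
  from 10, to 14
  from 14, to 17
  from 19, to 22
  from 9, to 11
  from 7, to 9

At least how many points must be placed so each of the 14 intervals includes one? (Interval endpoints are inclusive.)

Sorted: [0,2] [0,4] [1,6] [7,9] [8,10] [9,11] [9,12] [10,14] [14,16] [14,17] [18,19] [17,20] [19,22] [18,23]
{[0,2],[0,4],[1,6]} hit by 2; {[7,9],[8,10],[9,11],[9,12]} hit by 9; {[10,14],[14,16],[14,17]} hit by 14; {[18,19],[17,20],[19,22],[18,23]} hit by 19.
Points: 2, 9, 14, 19 (4 total).

4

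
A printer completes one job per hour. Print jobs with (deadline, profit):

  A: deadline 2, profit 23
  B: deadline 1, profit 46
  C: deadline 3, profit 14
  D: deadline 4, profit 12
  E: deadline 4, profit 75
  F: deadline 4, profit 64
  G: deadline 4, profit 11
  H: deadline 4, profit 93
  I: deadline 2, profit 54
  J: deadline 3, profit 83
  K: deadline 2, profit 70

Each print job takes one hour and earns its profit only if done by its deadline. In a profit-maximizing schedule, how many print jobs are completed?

Take jobs in profit order; each goes to the latest open slot no later than its deadline.
Profit order: H=93 J=83 E=75 K=70 F=64 I=54 B=46 A=23 C=14 D=12 G=11
Assign: H→slot 4, J→slot 3, E→slot 2, K→slot 1, F skipped, I skipped, B skipped, A skipped, C skipped, D skipped, G skipped.
Slots: [1:K] [2:E] [3:J] [4:H]
4 of 11 scheduled.

4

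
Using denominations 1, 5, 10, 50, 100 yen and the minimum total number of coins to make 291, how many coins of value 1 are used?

Use the largest denomination that fits, subtract, and repeat.
291 = 2×100 + 1×50 + 4×10 + 1×1
Count of 1: 1

1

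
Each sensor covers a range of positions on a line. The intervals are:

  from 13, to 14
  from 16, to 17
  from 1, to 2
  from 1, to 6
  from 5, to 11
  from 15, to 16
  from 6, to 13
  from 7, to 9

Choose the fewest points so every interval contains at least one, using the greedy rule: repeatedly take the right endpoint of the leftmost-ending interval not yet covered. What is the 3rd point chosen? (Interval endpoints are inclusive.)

14

Sort by right endpoint; whenever an interval is uncovered, place a point at its right end.
By right end: [1,2]  [1,6]  [7,9]  [5,11]  [6,13]  [13,14]  [15,16]  [16,17]
[1,2] uncovered → point at 2; [7,9] uncovered → point at 9; [13,14] uncovered → point at 14; [15,16] uncovered → point at 16.
Points: 2, 9, 14, 16 (4 total).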